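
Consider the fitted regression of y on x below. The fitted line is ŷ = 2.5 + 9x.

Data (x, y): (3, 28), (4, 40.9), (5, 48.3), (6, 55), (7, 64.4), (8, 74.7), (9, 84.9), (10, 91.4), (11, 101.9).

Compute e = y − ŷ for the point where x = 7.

ŷ = 2.5 + 9·7 = 65.5
e = 64.4 − 65.5 = -1.1

e = -1.1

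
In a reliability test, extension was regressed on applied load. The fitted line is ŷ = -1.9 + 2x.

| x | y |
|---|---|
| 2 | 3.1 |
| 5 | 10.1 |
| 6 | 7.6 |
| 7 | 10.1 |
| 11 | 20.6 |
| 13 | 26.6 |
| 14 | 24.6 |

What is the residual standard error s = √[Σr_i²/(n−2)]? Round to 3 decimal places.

s = 2.191

x=2: ŷ = -1.9 + 2·2 = 2.1; r = 3.1 − 2.1 = 1
x=5: ŷ = -1.9 + 2·5 = 8.1; r = 10.1 − 8.1 = 2
x=6: ŷ = -1.9 + 2·6 = 10.1; r = 7.6 − 10.1 = -2.5
x=7: ŷ = -1.9 + 2·7 = 12.1; r = 10.1 − 12.1 = -2
x=11: ŷ = -1.9 + 2·11 = 20.1; r = 20.6 − 20.1 = 0.5
x=13: ŷ = -1.9 + 2·13 = 24.1; r = 26.6 − 24.1 = 2.5
x=14: ŷ = -1.9 + 2·14 = 26.1; r = 24.6 − 26.1 = -1.5
SSE = 1 + 4 + 6.25 + 4 + 0.25 + 6.25 + 2.25 = 24
s = √(24/5) = √4.8 ≈ 2.191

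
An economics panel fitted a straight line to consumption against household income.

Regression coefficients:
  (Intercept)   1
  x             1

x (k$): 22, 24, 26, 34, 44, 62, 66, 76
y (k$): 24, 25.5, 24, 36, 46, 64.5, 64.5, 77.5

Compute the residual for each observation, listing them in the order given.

1, 0.5, -3, 1, 1, 1.5, -2.5, 0.5

x=22: ŷ = 1 + 22 = 23; r = 24 − 23 = 1
x=24: ŷ = 1 + 24 = 25; r = 25.5 − 25 = 0.5
x=26: ŷ = 1 + 26 = 27; r = 24 − 27 = -3
x=34: ŷ = 1 + 34 = 35; r = 36 − 35 = 1
x=44: ŷ = 1 + 44 = 45; r = 46 − 45 = 1
x=62: ŷ = 1 + 62 = 63; r = 64.5 − 63 = 1.5
x=66: ŷ = 1 + 66 = 67; r = 64.5 − 67 = -2.5
x=76: ŷ = 1 + 76 = 77; r = 77.5 − 77 = 0.5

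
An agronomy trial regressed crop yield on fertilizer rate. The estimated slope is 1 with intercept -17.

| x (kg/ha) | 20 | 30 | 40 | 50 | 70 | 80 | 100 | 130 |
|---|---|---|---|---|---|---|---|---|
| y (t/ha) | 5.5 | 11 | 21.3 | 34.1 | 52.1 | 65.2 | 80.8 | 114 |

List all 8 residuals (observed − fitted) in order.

x=20: ŷ = -17 + 20 = 3; e = 5.5 − 3 = 2.5
x=30: ŷ = -17 + 30 = 13; e = 11 − 13 = -2
x=40: ŷ = -17 + 40 = 23; e = 21.3 − 23 = -1.7
x=50: ŷ = -17 + 50 = 33; e = 34.1 − 33 = 1.1
x=70: ŷ = -17 + 70 = 53; e = 52.1 − 53 = -0.9
x=80: ŷ = -17 + 80 = 63; e = 65.2 − 63 = 2.2
x=100: ŷ = -17 + 100 = 83; e = 80.8 − 83 = -2.2
x=130: ŷ = -17 + 130 = 113; e = 114 − 113 = 1

2.5, -2, -1.7, 1.1, -0.9, 2.2, -2.2, 1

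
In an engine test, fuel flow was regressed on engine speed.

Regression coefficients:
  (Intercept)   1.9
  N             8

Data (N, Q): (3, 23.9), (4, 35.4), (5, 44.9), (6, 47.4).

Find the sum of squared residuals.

SSE = 21.5

N=3: Q̂ = 1.9 + 8·3 = 25.9; r = 23.9 − 25.9 = -2
N=4: Q̂ = 1.9 + 8·4 = 33.9; r = 35.4 − 33.9 = 1.5
N=5: Q̂ = 1.9 + 8·5 = 41.9; r = 44.9 − 41.9 = 3
N=6: Q̂ = 1.9 + 8·6 = 49.9; r = 47.4 − 49.9 = -2.5
SSE = 4 + 2.25 + 9 + 6.25 = 21.5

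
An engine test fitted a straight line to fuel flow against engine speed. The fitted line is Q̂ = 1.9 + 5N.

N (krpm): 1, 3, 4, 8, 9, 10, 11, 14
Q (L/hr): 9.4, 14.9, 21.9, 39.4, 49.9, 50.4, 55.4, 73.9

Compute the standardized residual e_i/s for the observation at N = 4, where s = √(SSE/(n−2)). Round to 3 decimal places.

N=1: Q̂ = 1.9 + 5·1 = 6.9; e = 9.4 − 6.9 = 2.5
N=3: Q̂ = 1.9 + 5·3 = 16.9; e = 14.9 − 16.9 = -2
N=4: Q̂ = 1.9 + 5·4 = 21.9; e = 21.9 − 21.9 = 0
N=8: Q̂ = 1.9 + 5·8 = 41.9; e = 39.4 − 41.9 = -2.5
N=9: Q̂ = 1.9 + 5·9 = 46.9; e = 49.9 − 46.9 = 3
N=10: Q̂ = 1.9 + 5·10 = 51.9; e = 50.4 − 51.9 = -1.5
N=11: Q̂ = 1.9 + 5·11 = 56.9; e = 55.4 − 56.9 = -1.5
N=14: Q̂ = 1.9 + 5·14 = 71.9; e = 73.9 − 71.9 = 2
SSE = 6.25 + 4 + 0 + 6.25 + 9 + 2.25 + 2.25 + 4 = 34
s = √(34/6) = 2.38048
e/s = 0 / 2.38048 = 0.000

0.000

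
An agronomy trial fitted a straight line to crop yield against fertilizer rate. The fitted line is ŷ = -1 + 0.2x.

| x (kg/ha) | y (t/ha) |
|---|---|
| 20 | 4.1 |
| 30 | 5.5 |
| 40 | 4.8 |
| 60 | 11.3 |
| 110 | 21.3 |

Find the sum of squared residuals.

SSE = 6.48

x=20: ŷ = -1 + 0.2·20 = 3; e = 4.1 − 3 = 1.1
x=30: ŷ = -1 + 0.2·30 = 5; e = 5.5 − 5 = 0.5
x=40: ŷ = -1 + 0.2·40 = 7; e = 4.8 − 7 = -2.2
x=60: ŷ = -1 + 0.2·60 = 11; e = 11.3 − 11 = 0.3
x=110: ŷ = -1 + 0.2·110 = 21; e = 21.3 − 21 = 0.3
SSE = 1.21 + 0.25 + 4.84 + 0.09 + 0.09 = 6.48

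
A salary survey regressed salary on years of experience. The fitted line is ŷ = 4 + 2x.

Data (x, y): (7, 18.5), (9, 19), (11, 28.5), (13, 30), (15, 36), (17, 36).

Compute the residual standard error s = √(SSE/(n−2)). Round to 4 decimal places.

x=7: ŷ = 4 + 2·7 = 18; e = 18.5 − 18 = 0.5
x=9: ŷ = 4 + 2·9 = 22; e = 19 − 22 = -3
x=11: ŷ = 4 + 2·11 = 26; e = 28.5 − 26 = 2.5
x=13: ŷ = 4 + 2·13 = 30; e = 30 − 30 = 0
x=15: ŷ = 4 + 2·15 = 34; e = 36 − 34 = 2
x=17: ŷ = 4 + 2·17 = 38; e = 36 − 38 = -2
SSE = 0.25 + 9 + 6.25 + 0 + 4 + 4 = 23.5
s = √(23.5/4) = √5.875 ≈ 2.4238

s = 2.4238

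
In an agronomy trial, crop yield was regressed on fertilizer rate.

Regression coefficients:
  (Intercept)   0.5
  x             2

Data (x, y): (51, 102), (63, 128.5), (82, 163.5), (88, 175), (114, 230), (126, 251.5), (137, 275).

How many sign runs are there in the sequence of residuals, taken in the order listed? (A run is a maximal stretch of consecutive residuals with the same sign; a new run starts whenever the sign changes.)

6 runs

x=51: ŷ = 0.5 + 2·51 = 102.5; e = 102 − 102.5 = -0.5
x=63: ŷ = 0.5 + 2·63 = 126.5; e = 128.5 − 126.5 = 2
x=82: ŷ = 0.5 + 2·82 = 164.5; e = 163.5 − 164.5 = -1
x=88: ŷ = 0.5 + 2·88 = 176.5; e = 175 − 176.5 = -1.5
x=114: ŷ = 0.5 + 2·114 = 228.5; e = 230 − 228.5 = 1.5
x=126: ŷ = 0.5 + 2·126 = 252.5; e = 251.5 − 252.5 = -1
x=137: ŷ = 0.5 + 2·137 = 274.5; e = 275 − 274.5 = 0.5
Signs: − + − − + − +
Runs: −×1, +×1, −×2, +×1, −×1, +×1 → 6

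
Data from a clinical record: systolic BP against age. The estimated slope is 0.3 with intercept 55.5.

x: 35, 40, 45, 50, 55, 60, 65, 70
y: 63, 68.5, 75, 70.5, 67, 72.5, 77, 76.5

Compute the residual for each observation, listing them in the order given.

-3, 1, 6, 0, -5, -1, 2, 0

x=35: ŷ = 55.5 + 0.3·35 = 66; r = 63 − 66 = -3
x=40: ŷ = 55.5 + 0.3·40 = 67.5; r = 68.5 − 67.5 = 1
x=45: ŷ = 55.5 + 0.3·45 = 69; r = 75 − 69 = 6
x=50: ŷ = 55.5 + 0.3·50 = 70.5; r = 70.5 − 70.5 = 0
x=55: ŷ = 55.5 + 0.3·55 = 72; r = 67 − 72 = -5
x=60: ŷ = 55.5 + 0.3·60 = 73.5; r = 72.5 − 73.5 = -1
x=65: ŷ = 55.5 + 0.3·65 = 75; r = 77 − 75 = 2
x=70: ŷ = 55.5 + 0.3·70 = 76.5; r = 76.5 − 76.5 = 0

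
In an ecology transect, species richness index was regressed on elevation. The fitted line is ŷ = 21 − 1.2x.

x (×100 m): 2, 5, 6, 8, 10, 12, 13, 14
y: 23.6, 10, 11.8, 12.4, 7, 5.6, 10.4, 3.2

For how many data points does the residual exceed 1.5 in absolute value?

5

x=2: ŷ = 21 − 1.2·2 = 18.6; r = 23.6 − 18.6 = 5
x=5: ŷ = 21 − 1.2·5 = 15; r = 10 − 15 = -5
x=6: ŷ = 21 − 1.2·6 = 13.8; r = 11.8 − 13.8 = -2
x=8: ŷ = 21 − 1.2·8 = 11.4; r = 12.4 − 11.4 = 1
x=10: ŷ = 21 − 1.2·10 = 9; r = 7 − 9 = -2
x=12: ŷ = 21 − 1.2·12 = 6.6; r = 5.6 − 6.6 = -1
x=13: ŷ = 21 − 1.2·13 = 5.4; r = 10.4 − 5.4 = 5
x=14: ŷ = 21 − 1.2·14 = 4.2; r = 3.2 − 4.2 = -1
|r| > 1.5: x=2 (|r|=5), x=5 (|r|=5), x=6 (|r|=2), x=10 (|r|=2), x=13 (|r|=5) → 5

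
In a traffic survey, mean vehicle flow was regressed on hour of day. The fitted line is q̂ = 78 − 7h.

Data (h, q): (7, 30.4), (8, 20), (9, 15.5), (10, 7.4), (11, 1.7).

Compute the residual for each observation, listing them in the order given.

1.4, -2, 0.5, -0.6, 0.7

h=7: q̂ = 78 − 7·7 = 29; r = 30.4 − 29 = 1.4
h=8: q̂ = 78 − 7·8 = 22; r = 20 − 22 = -2
h=9: q̂ = 78 − 7·9 = 15; r = 15.5 − 15 = 0.5
h=10: q̂ = 78 − 7·10 = 8; r = 7.4 − 8 = -0.6
h=11: q̂ = 78 − 7·11 = 1; r = 1.7 − 1 = 0.7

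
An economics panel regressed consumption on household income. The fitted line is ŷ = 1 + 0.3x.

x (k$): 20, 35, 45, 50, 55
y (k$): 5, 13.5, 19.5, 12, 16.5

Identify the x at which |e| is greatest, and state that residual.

x=20: ŷ = 1 + 0.3·20 = 7; e = 5 − 7 = -2
x=35: ŷ = 1 + 0.3·35 = 11.5; e = 13.5 − 11.5 = 2
x=45: ŷ = 1 + 0.3·45 = 14.5; e = 19.5 − 14.5 = 5
x=50: ŷ = 1 + 0.3·50 = 16; e = 12 − 16 = -4
x=55: ŷ = 1 + 0.3·55 = 17.5; e = 16.5 − 17.5 = -1
Largest |e| is 5 at x = 45, residual 5.

x = 45, e = 5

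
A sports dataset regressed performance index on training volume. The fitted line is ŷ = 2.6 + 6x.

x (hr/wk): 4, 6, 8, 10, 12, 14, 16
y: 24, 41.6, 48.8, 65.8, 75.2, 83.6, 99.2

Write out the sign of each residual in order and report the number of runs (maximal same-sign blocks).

6 runs

x=4: ŷ = 2.6 + 6·4 = 26.6; r = 24 − 26.6 = -2.6
x=6: ŷ = 2.6 + 6·6 = 38.6; r = 41.6 − 38.6 = 3
x=8: ŷ = 2.6 + 6·8 = 50.6; r = 48.8 − 50.6 = -1.8
x=10: ŷ = 2.6 + 6·10 = 62.6; r = 65.8 − 62.6 = 3.2
x=12: ŷ = 2.6 + 6·12 = 74.6; r = 75.2 − 74.6 = 0.6
x=14: ŷ = 2.6 + 6·14 = 86.6; r = 83.6 − 86.6 = -3
x=16: ŷ = 2.6 + 6·16 = 98.6; r = 99.2 − 98.6 = 0.6
Signs: − + − + + − +
Runs: −×1, +×1, −×1, +×2, −×1, +×1 → 6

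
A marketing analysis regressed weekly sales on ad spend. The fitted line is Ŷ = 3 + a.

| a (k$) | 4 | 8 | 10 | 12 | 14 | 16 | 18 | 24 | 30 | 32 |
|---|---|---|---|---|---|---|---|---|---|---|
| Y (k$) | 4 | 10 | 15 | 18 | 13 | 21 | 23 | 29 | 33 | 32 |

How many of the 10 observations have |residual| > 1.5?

8

a=4: Ŷ = 3 + 4 = 7; r = 4 − 7 = -3
a=8: Ŷ = 3 + 8 = 11; r = 10 − 11 = -1
a=10: Ŷ = 3 + 10 = 13; r = 15 − 13 = 2
a=12: Ŷ = 3 + 12 = 15; r = 18 − 15 = 3
a=14: Ŷ = 3 + 14 = 17; r = 13 − 17 = -4
a=16: Ŷ = 3 + 16 = 19; r = 21 − 19 = 2
a=18: Ŷ = 3 + 18 = 21; r = 23 − 21 = 2
a=24: Ŷ = 3 + 24 = 27; r = 29 − 27 = 2
a=30: Ŷ = 3 + 30 = 33; r = 33 − 33 = 0
a=32: Ŷ = 3 + 32 = 35; r = 32 − 35 = -3
|r| > 1.5: a=4 (|r|=3), a=10 (|r|=2), a=12 (|r|=3), a=14 (|r|=4), a=16 (|r|=2), a=18 (|r|=2), a=24 (|r|=2), a=32 (|r|=3) → 8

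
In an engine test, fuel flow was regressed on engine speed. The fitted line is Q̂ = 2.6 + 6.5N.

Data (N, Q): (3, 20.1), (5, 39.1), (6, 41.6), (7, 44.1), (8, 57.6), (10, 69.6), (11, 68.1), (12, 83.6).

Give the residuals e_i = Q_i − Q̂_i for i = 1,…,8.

N=3: Q̂ = 2.6 + 6.5·3 = 22.1; e = 20.1 − 22.1 = -2
N=5: Q̂ = 2.6 + 6.5·5 = 35.1; e = 39.1 − 35.1 = 4
N=6: Q̂ = 2.6 + 6.5·6 = 41.6; e = 41.6 − 41.6 = 0
N=7: Q̂ = 2.6 + 6.5·7 = 48.1; e = 44.1 − 48.1 = -4
N=8: Q̂ = 2.6 + 6.5·8 = 54.6; e = 57.6 − 54.6 = 3
N=10: Q̂ = 2.6 + 6.5·10 = 67.6; e = 69.6 − 67.6 = 2
N=11: Q̂ = 2.6 + 6.5·11 = 74.1; e = 68.1 − 74.1 = -6
N=12: Q̂ = 2.6 + 6.5·12 = 80.6; e = 83.6 − 80.6 = 3

-2, 4, 0, -4, 3, 2, -6, 3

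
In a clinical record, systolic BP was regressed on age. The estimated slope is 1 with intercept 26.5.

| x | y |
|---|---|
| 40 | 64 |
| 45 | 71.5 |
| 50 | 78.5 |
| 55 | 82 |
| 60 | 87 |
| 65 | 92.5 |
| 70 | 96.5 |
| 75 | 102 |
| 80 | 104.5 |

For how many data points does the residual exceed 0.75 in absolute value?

x=40: ŷ = 26.5 + 40 = 66.5; r = 64 − 66.5 = -2.5
x=45: ŷ = 26.5 + 45 = 71.5; r = 71.5 − 71.5 = 0
x=50: ŷ = 26.5 + 50 = 76.5; r = 78.5 − 76.5 = 2
x=55: ŷ = 26.5 + 55 = 81.5; r = 82 − 81.5 = 0.5
x=60: ŷ = 26.5 + 60 = 86.5; r = 87 − 86.5 = 0.5
x=65: ŷ = 26.5 + 65 = 91.5; r = 92.5 − 91.5 = 1
x=70: ŷ = 26.5 + 70 = 96.5; r = 96.5 − 96.5 = 0
x=75: ŷ = 26.5 + 75 = 101.5; r = 102 − 101.5 = 0.5
x=80: ŷ = 26.5 + 80 = 106.5; r = 104.5 − 106.5 = -2
|r| > 0.75: x=40 (|r|=2.5), x=50 (|r|=2), x=65 (|r|=1), x=80 (|r|=2) → 4

4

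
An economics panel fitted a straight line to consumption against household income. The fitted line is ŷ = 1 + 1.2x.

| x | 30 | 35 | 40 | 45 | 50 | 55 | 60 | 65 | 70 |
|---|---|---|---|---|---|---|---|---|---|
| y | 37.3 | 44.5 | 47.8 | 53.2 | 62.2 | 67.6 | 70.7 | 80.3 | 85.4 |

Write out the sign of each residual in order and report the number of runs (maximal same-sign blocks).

5 runs

x=30: ŷ = 1 + 1.2·30 = 37; e = 37.3 − 37 = 0.3
x=35: ŷ = 1 + 1.2·35 = 43; e = 44.5 − 43 = 1.5
x=40: ŷ = 1 + 1.2·40 = 49; e = 47.8 − 49 = -1.2
x=45: ŷ = 1 + 1.2·45 = 55; e = 53.2 − 55 = -1.8
x=50: ŷ = 1 + 1.2·50 = 61; e = 62.2 − 61 = 1.2
x=55: ŷ = 1 + 1.2·55 = 67; e = 67.6 − 67 = 0.6
x=60: ŷ = 1 + 1.2·60 = 73; e = 70.7 − 73 = -2.3
x=65: ŷ = 1 + 1.2·65 = 79; e = 80.3 − 79 = 1.3
x=70: ŷ = 1 + 1.2·70 = 85; e = 85.4 − 85 = 0.4
Signs: + + − − + + − + +
Runs: +×2, −×2, +×2, −×1, +×2 → 5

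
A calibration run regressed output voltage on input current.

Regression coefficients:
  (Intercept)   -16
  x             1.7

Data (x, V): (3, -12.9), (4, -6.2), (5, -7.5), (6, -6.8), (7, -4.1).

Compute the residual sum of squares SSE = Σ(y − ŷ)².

SSE = 14

x=3: ŷ = -16 + 1.7·3 = -10.9; r = -12.9 − (-10.9) = -2
x=4: ŷ = -16 + 1.7·4 = -9.2; r = -6.2 − (-9.2) = 3
x=5: ŷ = -16 + 1.7·5 = -7.5; r = -7.5 − (-7.5) = 0
x=6: ŷ = -16 + 1.7·6 = -5.8; r = -6.8 − (-5.8) = -1
x=7: ŷ = -16 + 1.7·7 = -4.1; r = -4.1 − (-4.1) = 0
SSE = 4 + 9 + 0 + 1 + 0 = 14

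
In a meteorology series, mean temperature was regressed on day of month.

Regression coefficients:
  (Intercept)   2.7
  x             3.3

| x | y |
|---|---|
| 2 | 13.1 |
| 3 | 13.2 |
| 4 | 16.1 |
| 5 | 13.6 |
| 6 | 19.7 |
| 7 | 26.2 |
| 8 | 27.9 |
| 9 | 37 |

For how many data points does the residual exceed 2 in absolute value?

4

x=2: ŷ = 2.7 + 3.3·2 = 9.3; r = 13.1 − 9.3 = 3.8
x=3: ŷ = 2.7 + 3.3·3 = 12.6; r = 13.2 − 12.6 = 0.6
x=4: ŷ = 2.7 + 3.3·4 = 15.9; r = 16.1 − 15.9 = 0.2
x=5: ŷ = 2.7 + 3.3·5 = 19.2; r = 13.6 − 19.2 = -5.6
x=6: ŷ = 2.7 + 3.3·6 = 22.5; r = 19.7 − 22.5 = -2.8
x=7: ŷ = 2.7 + 3.3·7 = 25.8; r = 26.2 − 25.8 = 0.4
x=8: ŷ = 2.7 + 3.3·8 = 29.1; r = 27.9 − 29.1 = -1.2
x=9: ŷ = 2.7 + 3.3·9 = 32.4; r = 37 − 32.4 = 4.6
|r| > 2: x=2 (|r|=3.8), x=5 (|r|=5.6), x=6 (|r|=2.8), x=9 (|r|=4.6) → 4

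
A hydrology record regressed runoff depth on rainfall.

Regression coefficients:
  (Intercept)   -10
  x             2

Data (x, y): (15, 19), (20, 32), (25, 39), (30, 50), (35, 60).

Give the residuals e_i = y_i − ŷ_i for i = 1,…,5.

x=15: ŷ = -10 + 2·15 = 20; e = 19 − 20 = -1
x=20: ŷ = -10 + 2·20 = 30; e = 32 − 30 = 2
x=25: ŷ = -10 + 2·25 = 40; e = 39 − 40 = -1
x=30: ŷ = -10 + 2·30 = 50; e = 50 − 50 = 0
x=35: ŷ = -10 + 2·35 = 60; e = 60 − 60 = 0

-1, 2, -1, 0, 0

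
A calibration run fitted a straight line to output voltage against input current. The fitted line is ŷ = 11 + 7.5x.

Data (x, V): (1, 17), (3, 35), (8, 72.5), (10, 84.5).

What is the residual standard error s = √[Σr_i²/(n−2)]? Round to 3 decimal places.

s = 2.121

x=1: ŷ = 11 + 7.5·1 = 18.5; r = 17 − 18.5 = -1.5
x=3: ŷ = 11 + 7.5·3 = 33.5; r = 35 − 33.5 = 1.5
x=8: ŷ = 11 + 7.5·8 = 71; r = 72.5 − 71 = 1.5
x=10: ŷ = 11 + 7.5·10 = 86; r = 84.5 − 86 = -1.5
SSE = 2.25 + 2.25 + 2.25 + 2.25 = 9
s = √(9/2) = √4.5 ≈ 2.121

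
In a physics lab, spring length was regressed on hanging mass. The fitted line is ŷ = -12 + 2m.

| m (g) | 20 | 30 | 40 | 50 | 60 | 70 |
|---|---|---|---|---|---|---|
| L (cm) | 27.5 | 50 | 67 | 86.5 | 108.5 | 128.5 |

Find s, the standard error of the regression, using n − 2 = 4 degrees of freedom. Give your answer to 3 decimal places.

m=20: ŷ = -12 + 2·20 = 28; r = 27.5 − 28 = -0.5
m=30: ŷ = -12 + 2·30 = 48; r = 50 − 48 = 2
m=40: ŷ = -12 + 2·40 = 68; r = 67 − 68 = -1
m=50: ŷ = -12 + 2·50 = 88; r = 86.5 − 88 = -1.5
m=60: ŷ = -12 + 2·60 = 108; r = 108.5 − 108 = 0.5
m=70: ŷ = -12 + 2·70 = 128; r = 128.5 − 128 = 0.5
SSE = 0.25 + 4 + 1 + 2.25 + 0.25 + 0.25 = 8
s = √(8/4) = √2 ≈ 1.414

s = 1.414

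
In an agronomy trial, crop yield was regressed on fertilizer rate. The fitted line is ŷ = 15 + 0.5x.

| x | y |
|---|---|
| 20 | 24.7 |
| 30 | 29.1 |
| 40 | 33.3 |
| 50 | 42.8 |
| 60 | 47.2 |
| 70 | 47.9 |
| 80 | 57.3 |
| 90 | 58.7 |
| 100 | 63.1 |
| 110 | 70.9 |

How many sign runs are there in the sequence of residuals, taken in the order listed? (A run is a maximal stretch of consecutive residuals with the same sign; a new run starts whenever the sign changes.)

6 runs

x=20: ŷ = 15 + 0.5·20 = 25; e = 24.7 − 25 = -0.3
x=30: ŷ = 15 + 0.5·30 = 30; e = 29.1 − 30 = -0.9
x=40: ŷ = 15 + 0.5·40 = 35; e = 33.3 − 35 = -1.7
x=50: ŷ = 15 + 0.5·50 = 40; e = 42.8 − 40 = 2.8
x=60: ŷ = 15 + 0.5·60 = 45; e = 47.2 − 45 = 2.2
x=70: ŷ = 15 + 0.5·70 = 50; e = 47.9 − 50 = -2.1
x=80: ŷ = 15 + 0.5·80 = 55; e = 57.3 − 55 = 2.3
x=90: ŷ = 15 + 0.5·90 = 60; e = 58.7 − 60 = -1.3
x=100: ŷ = 15 + 0.5·100 = 65; e = 63.1 − 65 = -1.9
x=110: ŷ = 15 + 0.5·110 = 70; e = 70.9 − 70 = 0.9
Signs: − − − + + − + − − +
Runs: −×3, +×2, −×1, +×1, −×2, +×1 → 6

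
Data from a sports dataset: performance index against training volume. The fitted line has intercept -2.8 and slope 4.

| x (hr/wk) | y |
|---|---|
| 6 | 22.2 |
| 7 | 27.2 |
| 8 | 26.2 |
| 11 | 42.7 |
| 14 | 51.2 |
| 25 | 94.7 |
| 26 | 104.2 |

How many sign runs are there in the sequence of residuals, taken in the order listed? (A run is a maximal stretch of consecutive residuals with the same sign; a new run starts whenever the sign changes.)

5 runs

x=6: ŷ = -2.8 + 4·6 = 21.2; e = 22.2 − 21.2 = 1
x=7: ŷ = -2.8 + 4·7 = 25.2; e = 27.2 − 25.2 = 2
x=8: ŷ = -2.8 + 4·8 = 29.2; e = 26.2 − 29.2 = -3
x=11: ŷ = -2.8 + 4·11 = 41.2; e = 42.7 − 41.2 = 1.5
x=14: ŷ = -2.8 + 4·14 = 53.2; e = 51.2 − 53.2 = -2
x=25: ŷ = -2.8 + 4·25 = 97.2; e = 94.7 − 97.2 = -2.5
x=26: ŷ = -2.8 + 4·26 = 101.2; e = 104.2 − 101.2 = 3
Signs: + + − + − − +
Runs: +×2, −×1, +×1, −×2, +×1 → 5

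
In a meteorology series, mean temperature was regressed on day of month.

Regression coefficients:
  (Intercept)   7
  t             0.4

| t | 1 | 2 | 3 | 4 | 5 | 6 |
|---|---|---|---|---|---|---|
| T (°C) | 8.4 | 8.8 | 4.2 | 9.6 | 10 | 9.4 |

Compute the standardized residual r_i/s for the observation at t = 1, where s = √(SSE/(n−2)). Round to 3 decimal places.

t=1: ŷ = 7 + 0.4·1 = 7.4; r = 8.4 − 7.4 = 1
t=2: ŷ = 7 + 0.4·2 = 7.8; r = 8.8 − 7.8 = 1
t=3: ŷ = 7 + 0.4·3 = 8.2; r = 4.2 − 8.2 = -4
t=4: ŷ = 7 + 0.4·4 = 8.6; r = 9.6 − 8.6 = 1
t=5: ŷ = 7 + 0.4·5 = 9; r = 10 − 9 = 1
t=6: ŷ = 7 + 0.4·6 = 9.4; r = 9.4 − 9.4 = 0
SSE = 1 + 1 + 16 + 1 + 1 + 0 = 20
s = √(20/4) = 2.23607
r/s = 1 / 2.23607 = 0.447

0.447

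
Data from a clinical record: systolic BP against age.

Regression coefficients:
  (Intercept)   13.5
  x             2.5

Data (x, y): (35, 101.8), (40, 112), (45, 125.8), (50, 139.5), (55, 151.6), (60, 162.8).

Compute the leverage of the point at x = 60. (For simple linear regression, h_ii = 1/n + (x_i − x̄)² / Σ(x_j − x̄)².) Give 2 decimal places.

x̄ = (35 + 40 + 45 + 50 + 55 + 60)/6 = 47.5
Σ(x − x̄)² = 156.25 + 56.25 + 6.25 + 6.25 + 56.25 + 156.25 = 437.5
h = 1/6 + (12.5)²/437.5 = 0.166667 + 0.357143 = 0.52

h = 0.52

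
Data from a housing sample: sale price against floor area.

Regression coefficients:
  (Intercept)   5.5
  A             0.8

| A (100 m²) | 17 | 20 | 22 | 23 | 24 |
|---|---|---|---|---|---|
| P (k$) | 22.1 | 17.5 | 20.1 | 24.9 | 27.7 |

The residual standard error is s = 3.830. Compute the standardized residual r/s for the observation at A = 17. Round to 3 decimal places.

0.783

P̂ = 5.5 + 0.8·17 = 19.1
r = 22.1 − 19.1 = 3
r/s = 3 / 3.830 = 0.783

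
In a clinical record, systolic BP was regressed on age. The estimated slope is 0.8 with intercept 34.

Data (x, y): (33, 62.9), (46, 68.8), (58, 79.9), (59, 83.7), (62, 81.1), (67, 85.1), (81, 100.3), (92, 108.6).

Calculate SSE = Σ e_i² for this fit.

SSE = 32.5

x=33: ŷ = 34 + 0.8·33 = 60.4; e = 62.9 − 60.4 = 2.5
x=46: ŷ = 34 + 0.8·46 = 70.8; e = 68.8 − 70.8 = -2
x=58: ŷ = 34 + 0.8·58 = 80.4; e = 79.9 − 80.4 = -0.5
x=59: ŷ = 34 + 0.8·59 = 81.2; e = 83.7 − 81.2 = 2.5
x=62: ŷ = 34 + 0.8·62 = 83.6; e = 81.1 − 83.6 = -2.5
x=67: ŷ = 34 + 0.8·67 = 87.6; e = 85.1 − 87.6 = -2.5
x=81: ŷ = 34 + 0.8·81 = 98.8; e = 100.3 − 98.8 = 1.5
x=92: ŷ = 34 + 0.8·92 = 107.6; e = 108.6 − 107.6 = 1
SSE = 6.25 + 4 + 0.25 + 6.25 + 6.25 + 6.25 + 2.25 + 1 = 32.5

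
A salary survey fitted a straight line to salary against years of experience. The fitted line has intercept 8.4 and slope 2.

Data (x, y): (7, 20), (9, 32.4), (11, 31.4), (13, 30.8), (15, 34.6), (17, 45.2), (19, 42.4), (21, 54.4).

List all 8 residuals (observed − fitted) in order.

x=7: ŷ = 8.4 + 2·7 = 22.4; e = 20 − 22.4 = -2.4
x=9: ŷ = 8.4 + 2·9 = 26.4; e = 32.4 − 26.4 = 6
x=11: ŷ = 8.4 + 2·11 = 30.4; e = 31.4 − 30.4 = 1
x=13: ŷ = 8.4 + 2·13 = 34.4; e = 30.8 − 34.4 = -3.6
x=15: ŷ = 8.4 + 2·15 = 38.4; e = 34.6 − 38.4 = -3.8
x=17: ŷ = 8.4 + 2·17 = 42.4; e = 45.2 − 42.4 = 2.8
x=19: ŷ = 8.4 + 2·19 = 46.4; e = 42.4 − 46.4 = -4
x=21: ŷ = 8.4 + 2·21 = 50.4; e = 54.4 − 50.4 = 4

-2.4, 6, 1, -3.6, -3.8, 2.8, -4, 4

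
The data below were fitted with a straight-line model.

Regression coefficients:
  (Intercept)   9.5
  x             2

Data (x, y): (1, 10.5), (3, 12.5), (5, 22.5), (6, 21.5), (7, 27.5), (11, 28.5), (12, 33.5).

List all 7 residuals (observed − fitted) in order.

x=1: ŷ = 9.5 + 2·1 = 11.5; r = 10.5 − 11.5 = -1
x=3: ŷ = 9.5 + 2·3 = 15.5; r = 12.5 − 15.5 = -3
x=5: ŷ = 9.5 + 2·5 = 19.5; r = 22.5 − 19.5 = 3
x=6: ŷ = 9.5 + 2·6 = 21.5; r = 21.5 − 21.5 = 0
x=7: ŷ = 9.5 + 2·7 = 23.5; r = 27.5 − 23.5 = 4
x=11: ŷ = 9.5 + 2·11 = 31.5; r = 28.5 − 31.5 = -3
x=12: ŷ = 9.5 + 2·12 = 33.5; r = 33.5 − 33.5 = 0

-1, -3, 3, 0, 4, -3, 0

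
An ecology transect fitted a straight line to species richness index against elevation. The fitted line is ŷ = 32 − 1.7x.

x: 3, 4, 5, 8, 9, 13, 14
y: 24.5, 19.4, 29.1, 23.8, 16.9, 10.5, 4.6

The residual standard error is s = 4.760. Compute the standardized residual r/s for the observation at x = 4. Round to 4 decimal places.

-1.2185

ŷ = 32 − 1.7·4 = 25.2
r = 19.4 − 25.2 = -5.8
r/s = -5.8 / 4.760 = -1.2185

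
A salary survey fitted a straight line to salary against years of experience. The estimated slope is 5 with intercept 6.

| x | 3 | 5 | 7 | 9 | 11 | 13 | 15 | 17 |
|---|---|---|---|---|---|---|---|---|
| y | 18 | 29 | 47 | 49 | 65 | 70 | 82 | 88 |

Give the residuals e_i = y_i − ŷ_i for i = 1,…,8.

x=3: ŷ = 6 + 5·3 = 21; e = 18 − 21 = -3
x=5: ŷ = 6 + 5·5 = 31; e = 29 − 31 = -2
x=7: ŷ = 6 + 5·7 = 41; e = 47 − 41 = 6
x=9: ŷ = 6 + 5·9 = 51; e = 49 − 51 = -2
x=11: ŷ = 6 + 5·11 = 61; e = 65 − 61 = 4
x=13: ŷ = 6 + 5·13 = 71; e = 70 − 71 = -1
x=15: ŷ = 6 + 5·15 = 81; e = 82 − 81 = 1
x=17: ŷ = 6 + 5·17 = 91; e = 88 − 91 = -3

-3, -2, 6, -2, 4, -1, 1, -3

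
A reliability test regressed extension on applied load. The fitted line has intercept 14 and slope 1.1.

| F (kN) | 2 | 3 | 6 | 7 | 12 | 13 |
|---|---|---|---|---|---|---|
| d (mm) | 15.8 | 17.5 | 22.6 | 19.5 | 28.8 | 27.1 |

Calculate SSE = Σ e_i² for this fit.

F=2: ŷ = 14 + 1.1·2 = 16.2; e = 15.8 − 16.2 = -0.4
F=3: ŷ = 14 + 1.1·3 = 17.3; e = 17.5 − 17.3 = 0.2
F=6: ŷ = 14 + 1.1·6 = 20.6; e = 22.6 − 20.6 = 2
F=7: ŷ = 14 + 1.1·7 = 21.7; e = 19.5 − 21.7 = -2.2
F=12: ŷ = 14 + 1.1·12 = 27.2; e = 28.8 − 27.2 = 1.6
F=13: ŷ = 14 + 1.1·13 = 28.3; e = 27.1 − 28.3 = -1.2
SSE = 0.16 + 0.04 + 4 + 4.84 + 2.56 + 1.44 = 13.04

SSE = 13.04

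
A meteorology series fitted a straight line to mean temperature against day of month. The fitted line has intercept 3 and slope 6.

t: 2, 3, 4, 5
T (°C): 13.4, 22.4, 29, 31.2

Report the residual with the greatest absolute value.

t=2: T̂ = 3 + 6·2 = 15; e = 13.4 − 15 = -1.6
t=3: T̂ = 3 + 6·3 = 21; e = 22.4 − 21 = 1.4
t=4: T̂ = 3 + 6·4 = 27; e = 29 − 27 = 2
t=5: T̂ = 3 + 6·5 = 33; e = 31.2 − 33 = -1.8
Largest |e| is 2 at t = 4, residual 2.

e = 2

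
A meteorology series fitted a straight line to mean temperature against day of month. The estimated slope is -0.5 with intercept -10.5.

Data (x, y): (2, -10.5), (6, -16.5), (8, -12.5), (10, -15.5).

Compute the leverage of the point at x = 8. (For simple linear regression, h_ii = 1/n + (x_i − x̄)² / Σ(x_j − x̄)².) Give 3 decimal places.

h = 0.314

x̄ = (2 + 6 + 8 + 10)/4 = 6.5
Σ(x − x̄)² = 20.25 + 0.25 + 2.25 + 12.25 = 35
h = 1/4 + (1.5)²/35 = 0.25 + 0.0642857 = 0.314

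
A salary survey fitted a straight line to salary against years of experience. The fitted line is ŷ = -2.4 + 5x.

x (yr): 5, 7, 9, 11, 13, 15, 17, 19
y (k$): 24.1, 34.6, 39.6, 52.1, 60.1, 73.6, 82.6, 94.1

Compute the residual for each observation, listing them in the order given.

x=5: ŷ = -2.4 + 5·5 = 22.6; r = 24.1 − 22.6 = 1.5
x=7: ŷ = -2.4 + 5·7 = 32.6; r = 34.6 − 32.6 = 2
x=9: ŷ = -2.4 + 5·9 = 42.6; r = 39.6 − 42.6 = -3
x=11: ŷ = -2.4 + 5·11 = 52.6; r = 52.1 − 52.6 = -0.5
x=13: ŷ = -2.4 + 5·13 = 62.6; r = 60.1 − 62.6 = -2.5
x=15: ŷ = -2.4 + 5·15 = 72.6; r = 73.6 − 72.6 = 1
x=17: ŷ = -2.4 + 5·17 = 82.6; r = 82.6 − 82.6 = 0
x=19: ŷ = -2.4 + 5·19 = 92.6; r = 94.1 − 92.6 = 1.5

1.5, 2, -3, -0.5, -2.5, 1, 0, 1.5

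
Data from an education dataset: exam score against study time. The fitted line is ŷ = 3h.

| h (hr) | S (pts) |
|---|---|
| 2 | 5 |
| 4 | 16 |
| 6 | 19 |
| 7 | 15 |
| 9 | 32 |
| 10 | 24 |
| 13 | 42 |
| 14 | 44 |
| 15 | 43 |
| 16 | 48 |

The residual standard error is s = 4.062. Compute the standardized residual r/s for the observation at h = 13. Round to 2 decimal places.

ŷ = 3·13 = 39
r = 42 − 39 = 3
r/s = 3 / 4.062 = 0.74

0.74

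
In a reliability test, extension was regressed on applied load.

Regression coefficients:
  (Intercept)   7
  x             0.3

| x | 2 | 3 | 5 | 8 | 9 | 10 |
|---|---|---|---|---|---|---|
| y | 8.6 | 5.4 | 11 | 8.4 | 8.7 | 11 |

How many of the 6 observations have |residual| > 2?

x=2: ŷ = 7 + 0.3·2 = 7.6; r = 8.6 − 7.6 = 1
x=3: ŷ = 7 + 0.3·3 = 7.9; r = 5.4 − 7.9 = -2.5
x=5: ŷ = 7 + 0.3·5 = 8.5; r = 11 − 8.5 = 2.5
x=8: ŷ = 7 + 0.3·8 = 9.4; r = 8.4 − 9.4 = -1
x=9: ŷ = 7 + 0.3·9 = 9.7; r = 8.7 − 9.7 = -1
x=10: ŷ = 7 + 0.3·10 = 10; r = 11 − 10 = 1
|r| > 2: x=3 (|r|=2.5), x=5 (|r|=2.5) → 2

2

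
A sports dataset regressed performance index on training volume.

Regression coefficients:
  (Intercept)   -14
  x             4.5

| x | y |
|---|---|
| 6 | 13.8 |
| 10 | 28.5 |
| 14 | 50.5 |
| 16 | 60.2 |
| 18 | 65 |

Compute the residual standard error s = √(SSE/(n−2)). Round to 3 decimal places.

x=6: ŷ = -14 + 4.5·6 = 13; r = 13.8 − 13 = 0.8
x=10: ŷ = -14 + 4.5·10 = 31; r = 28.5 − 31 = -2.5
x=14: ŷ = -14 + 4.5·14 = 49; r = 50.5 − 49 = 1.5
x=16: ŷ = -14 + 4.5·16 = 58; r = 60.2 − 58 = 2.2
x=18: ŷ = -14 + 4.5·18 = 67; r = 65 − 67 = -2
SSE = 0.64 + 6.25 + 2.25 + 4.84 + 4 = 17.98
s = √(17.98/3) = √5.99333 ≈ 2.448

s = 2.448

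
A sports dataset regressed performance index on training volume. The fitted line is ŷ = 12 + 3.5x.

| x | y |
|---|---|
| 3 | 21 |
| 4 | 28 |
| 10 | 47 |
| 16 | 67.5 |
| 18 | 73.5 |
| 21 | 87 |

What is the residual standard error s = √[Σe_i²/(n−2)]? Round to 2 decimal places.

x=3: ŷ = 12 + 3.5·3 = 22.5; e = 21 − 22.5 = -1.5
x=4: ŷ = 12 + 3.5·4 = 26; e = 28 − 26 = 2
x=10: ŷ = 12 + 3.5·10 = 47; e = 47 − 47 = 0
x=16: ŷ = 12 + 3.5·16 = 68; e = 67.5 − 68 = -0.5
x=18: ŷ = 12 + 3.5·18 = 75; e = 73.5 − 75 = -1.5
x=21: ŷ = 12 + 3.5·21 = 85.5; e = 87 − 85.5 = 1.5
SSE = 2.25 + 4 + 0 + 0.25 + 2.25 + 2.25 = 11
s = √(11/4) = √2.75 ≈ 1.66

s = 1.66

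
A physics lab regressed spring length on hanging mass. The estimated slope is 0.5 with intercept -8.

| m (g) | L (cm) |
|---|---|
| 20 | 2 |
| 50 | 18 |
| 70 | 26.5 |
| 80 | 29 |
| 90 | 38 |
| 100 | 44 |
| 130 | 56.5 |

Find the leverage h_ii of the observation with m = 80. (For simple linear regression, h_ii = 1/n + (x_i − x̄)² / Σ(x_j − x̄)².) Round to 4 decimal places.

m̄ = (20 + 50 + 70 + 80 + 90 + 100 + 130)/7 = 77.1429
Σ(m − m̄)² = 3265.31 + 736.735 + 51.0204 + 8.16327 + 165.306 + 522.449 + 2793.88 = 7542.86
h = 1/7 + (2.85714)²/7542.86 = 0.142857 + 0.00108225 = 0.1439

h = 0.1439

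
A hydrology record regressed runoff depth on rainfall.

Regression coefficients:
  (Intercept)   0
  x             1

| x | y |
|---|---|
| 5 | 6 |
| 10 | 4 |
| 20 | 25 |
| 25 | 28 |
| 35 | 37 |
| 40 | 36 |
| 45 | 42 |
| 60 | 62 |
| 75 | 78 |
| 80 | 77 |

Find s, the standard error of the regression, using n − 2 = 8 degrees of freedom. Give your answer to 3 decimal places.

s = 3.905

x=5: ŷ = 5 = 5; r = 6 − 5 = 1
x=10: ŷ = 10 = 10; r = 4 − 10 = -6
x=20: ŷ = 20 = 20; r = 25 − 20 = 5
x=25: ŷ = 25 = 25; r = 28 − 25 = 3
x=35: ŷ = 35 = 35; r = 37 − 35 = 2
x=40: ŷ = 40 = 40; r = 36 − 40 = -4
x=45: ŷ = 45 = 45; r = 42 − 45 = -3
x=60: ŷ = 60 = 60; r = 62 − 60 = 2
x=75: ŷ = 75 = 75; r = 78 − 75 = 3
x=80: ŷ = 80 = 80; r = 77 − 80 = -3
SSE = 1 + 36 + 25 + 9 + 4 + 16 + 9 + 4 + 9 + 9 = 122
s = √(122/8) = √15.25 ≈ 3.905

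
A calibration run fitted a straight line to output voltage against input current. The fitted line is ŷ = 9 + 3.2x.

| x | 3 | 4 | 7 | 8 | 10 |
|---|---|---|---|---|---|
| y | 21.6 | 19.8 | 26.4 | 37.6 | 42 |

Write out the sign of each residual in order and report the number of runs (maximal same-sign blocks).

3 runs

x=3: ŷ = 9 + 3.2·3 = 18.6; r = 21.6 − 18.6 = 3
x=4: ŷ = 9 + 3.2·4 = 21.8; r = 19.8 − 21.8 = -2
x=7: ŷ = 9 + 3.2·7 = 31.4; r = 26.4 − 31.4 = -5
x=8: ŷ = 9 + 3.2·8 = 34.6; r = 37.6 − 34.6 = 3
x=10: ŷ = 9 + 3.2·10 = 41; r = 42 − 41 = 1
Signs: + − − + +
Runs: +×1, −×2, +×2 → 3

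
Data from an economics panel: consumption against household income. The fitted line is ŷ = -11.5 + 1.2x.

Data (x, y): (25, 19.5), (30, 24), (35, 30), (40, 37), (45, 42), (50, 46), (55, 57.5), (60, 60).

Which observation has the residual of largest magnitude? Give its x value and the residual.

x=25: ŷ = -11.5 + 1.2·25 = 18.5; r = 19.5 − 18.5 = 1
x=30: ŷ = -11.5 + 1.2·30 = 24.5; r = 24 − 24.5 = -0.5
x=35: ŷ = -11.5 + 1.2·35 = 30.5; r = 30 − 30.5 = -0.5
x=40: ŷ = -11.5 + 1.2·40 = 36.5; r = 37 − 36.5 = 0.5
x=45: ŷ = -11.5 + 1.2·45 = 42.5; r = 42 − 42.5 = -0.5
x=50: ŷ = -11.5 + 1.2·50 = 48.5; r = 46 − 48.5 = -2.5
x=55: ŷ = -11.5 + 1.2·55 = 54.5; r = 57.5 − 54.5 = 3
x=60: ŷ = -11.5 + 1.2·60 = 60.5; r = 60 − 60.5 = -0.5
Largest |r| is 3 at x = 55, residual 3.

x = 55, r = 3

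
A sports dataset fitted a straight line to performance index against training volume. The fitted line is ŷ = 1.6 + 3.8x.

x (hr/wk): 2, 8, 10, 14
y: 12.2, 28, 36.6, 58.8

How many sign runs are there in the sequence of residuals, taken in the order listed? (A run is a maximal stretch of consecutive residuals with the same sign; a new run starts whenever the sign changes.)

x=2: ŷ = 1.6 + 3.8·2 = 9.2; r = 12.2 − 9.2 = 3
x=8: ŷ = 1.6 + 3.8·8 = 32; r = 28 − 32 = -4
x=10: ŷ = 1.6 + 3.8·10 = 39.6; r = 36.6 − 39.6 = -3
x=14: ŷ = 1.6 + 3.8·14 = 54.8; r = 58.8 − 54.8 = 4
Signs: + − − +
Runs: +×1, −×2, +×1 → 3

3 runs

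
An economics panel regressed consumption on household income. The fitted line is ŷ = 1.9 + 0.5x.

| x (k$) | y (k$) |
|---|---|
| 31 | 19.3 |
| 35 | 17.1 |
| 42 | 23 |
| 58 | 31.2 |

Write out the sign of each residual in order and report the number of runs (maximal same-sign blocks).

3 runs

x=31: ŷ = 1.9 + 0.5·31 = 17.4; r = 19.3 − 17.4 = 1.9
x=35: ŷ = 1.9 + 0.5·35 = 19.4; r = 17.1 − 19.4 = -2.3
x=42: ŷ = 1.9 + 0.5·42 = 22.9; r = 23 − 22.9 = 0.1
x=58: ŷ = 1.9 + 0.5·58 = 30.9; r = 31.2 − 30.9 = 0.3
Signs: + − + +
Runs: +×1, −×1, +×2 → 3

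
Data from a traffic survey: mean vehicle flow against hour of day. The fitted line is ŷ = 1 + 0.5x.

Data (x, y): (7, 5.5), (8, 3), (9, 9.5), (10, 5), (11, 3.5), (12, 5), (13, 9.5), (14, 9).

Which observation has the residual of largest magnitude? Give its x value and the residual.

x = 9, r = 4

x=7: ŷ = 1 + 0.5·7 = 4.5; r = 5.5 − 4.5 = 1
x=8: ŷ = 1 + 0.5·8 = 5; r = 3 − 5 = -2
x=9: ŷ = 1 + 0.5·9 = 5.5; r = 9.5 − 5.5 = 4
x=10: ŷ = 1 + 0.5·10 = 6; r = 5 − 6 = -1
x=11: ŷ = 1 + 0.5·11 = 6.5; r = 3.5 − 6.5 = -3
x=12: ŷ = 1 + 0.5·12 = 7; r = 5 − 7 = -2
x=13: ŷ = 1 + 0.5·13 = 7.5; r = 9.5 − 7.5 = 2
x=14: ŷ = 1 + 0.5·14 = 8; r = 9 − 8 = 1
Largest |r| is 4 at x = 9, residual 4.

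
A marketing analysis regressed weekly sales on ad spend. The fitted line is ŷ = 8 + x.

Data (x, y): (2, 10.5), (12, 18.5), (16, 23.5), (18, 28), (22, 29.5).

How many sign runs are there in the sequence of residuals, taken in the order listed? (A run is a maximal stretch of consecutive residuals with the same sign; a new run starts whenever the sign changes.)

4 runs

x=2: ŷ = 8 + 2 = 10; r = 10.5 − 10 = 0.5
x=12: ŷ = 8 + 12 = 20; r = 18.5 − 20 = -1.5
x=16: ŷ = 8 + 16 = 24; r = 23.5 − 24 = -0.5
x=18: ŷ = 8 + 18 = 26; r = 28 − 26 = 2
x=22: ŷ = 8 + 22 = 30; r = 29.5 − 30 = -0.5
Signs: + − − + −
Runs: +×1, −×2, +×1, −×1 → 4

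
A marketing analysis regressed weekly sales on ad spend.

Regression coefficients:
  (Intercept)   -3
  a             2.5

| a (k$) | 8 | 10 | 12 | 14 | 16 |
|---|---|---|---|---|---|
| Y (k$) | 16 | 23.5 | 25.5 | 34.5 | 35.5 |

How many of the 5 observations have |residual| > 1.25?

a=8: ŷ = -3 + 2.5·8 = 17; r = 16 − 17 = -1
a=10: ŷ = -3 + 2.5·10 = 22; r = 23.5 − 22 = 1.5
a=12: ŷ = -3 + 2.5·12 = 27; r = 25.5 − 27 = -1.5
a=14: ŷ = -3 + 2.5·14 = 32; r = 34.5 − 32 = 2.5
a=16: ŷ = -3 + 2.5·16 = 37; r = 35.5 − 37 = -1.5
|r| > 1.25: a=10 (|r|=1.5), a=12 (|r|=1.5), a=14 (|r|=2.5), a=16 (|r|=1.5) → 4

4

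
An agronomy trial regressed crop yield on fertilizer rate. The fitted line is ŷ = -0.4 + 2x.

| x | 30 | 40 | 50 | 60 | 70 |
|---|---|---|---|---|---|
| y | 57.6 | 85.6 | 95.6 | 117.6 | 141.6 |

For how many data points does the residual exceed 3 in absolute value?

x=30: ŷ = -0.4 + 2·30 = 59.6; r = 57.6 − 59.6 = -2
x=40: ŷ = -0.4 + 2·40 = 79.6; r = 85.6 − 79.6 = 6
x=50: ŷ = -0.4 + 2·50 = 99.6; r = 95.6 − 99.6 = -4
x=60: ŷ = -0.4 + 2·60 = 119.6; r = 117.6 − 119.6 = -2
x=70: ŷ = -0.4 + 2·70 = 139.6; r = 141.6 − 139.6 = 2
|r| > 3: x=40 (|r|=6), x=50 (|r|=4) → 2

2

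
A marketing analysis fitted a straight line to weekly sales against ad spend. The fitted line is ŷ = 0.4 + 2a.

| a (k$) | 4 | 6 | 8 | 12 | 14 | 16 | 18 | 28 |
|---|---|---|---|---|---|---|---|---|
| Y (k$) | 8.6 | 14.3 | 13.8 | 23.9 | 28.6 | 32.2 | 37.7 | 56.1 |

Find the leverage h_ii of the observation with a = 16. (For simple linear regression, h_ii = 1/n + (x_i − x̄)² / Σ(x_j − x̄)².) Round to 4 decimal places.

h = 0.1432

ā = (4 + 6 + 8 + 12 + 14 + 16 + 18 + 28)/8 = 13.25
Σ(a − ā)² = 85.5625 + 52.5625 + 27.5625 + 1.5625 + 0.5625 + 7.5625 + 22.5625 + 217.562 = 415.5
h = 1/8 + (2.75)²/415.5 = 0.125 + 0.018201 = 0.1432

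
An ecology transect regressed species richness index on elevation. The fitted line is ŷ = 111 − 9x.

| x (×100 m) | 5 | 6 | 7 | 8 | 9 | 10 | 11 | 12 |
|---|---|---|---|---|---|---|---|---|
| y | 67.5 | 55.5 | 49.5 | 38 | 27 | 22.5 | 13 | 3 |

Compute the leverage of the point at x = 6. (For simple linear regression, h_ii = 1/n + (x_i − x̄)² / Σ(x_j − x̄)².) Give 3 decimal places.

h = 0.274

x̄ = (5 + 6 + 7 + 8 + 9 + 10 + 11 + 12)/8 = 8.5
Σ(x − x̄)² = 12.25 + 6.25 + 2.25 + 0.25 + 0.25 + 2.25 + 6.25 + 12.25 = 42
h = 1/8 + (-2.5)²/42 = 0.125 + 0.14881 = 0.274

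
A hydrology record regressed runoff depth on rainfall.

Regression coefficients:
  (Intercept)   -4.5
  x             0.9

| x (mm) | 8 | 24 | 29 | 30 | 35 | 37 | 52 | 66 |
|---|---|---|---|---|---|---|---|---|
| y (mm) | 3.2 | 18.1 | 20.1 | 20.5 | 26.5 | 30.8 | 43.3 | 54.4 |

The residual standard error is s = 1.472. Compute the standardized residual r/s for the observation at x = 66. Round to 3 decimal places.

ŷ = -4.5 + 0.9·66 = 54.9
r = 54.4 − 54.9 = -0.5
r/s = -0.5 / 1.472 = -0.340

-0.340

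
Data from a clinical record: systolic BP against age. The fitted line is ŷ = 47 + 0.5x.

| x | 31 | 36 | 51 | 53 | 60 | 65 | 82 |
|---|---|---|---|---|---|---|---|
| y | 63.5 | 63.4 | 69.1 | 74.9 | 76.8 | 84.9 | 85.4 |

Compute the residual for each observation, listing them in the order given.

x=31: ŷ = 47 + 0.5·31 = 62.5; e = 63.5 − 62.5 = 1
x=36: ŷ = 47 + 0.5·36 = 65; e = 63.4 − 65 = -1.6
x=51: ŷ = 47 + 0.5·51 = 72.5; e = 69.1 − 72.5 = -3.4
x=53: ŷ = 47 + 0.5·53 = 73.5; e = 74.9 − 73.5 = 1.4
x=60: ŷ = 47 + 0.5·60 = 77; e = 76.8 − 77 = -0.2
x=65: ŷ = 47 + 0.5·65 = 79.5; e = 84.9 − 79.5 = 5.4
x=82: ŷ = 47 + 0.5·82 = 88; e = 85.4 − 88 = -2.6

1, -1.6, -3.4, 1.4, -0.2, 5.4, -2.6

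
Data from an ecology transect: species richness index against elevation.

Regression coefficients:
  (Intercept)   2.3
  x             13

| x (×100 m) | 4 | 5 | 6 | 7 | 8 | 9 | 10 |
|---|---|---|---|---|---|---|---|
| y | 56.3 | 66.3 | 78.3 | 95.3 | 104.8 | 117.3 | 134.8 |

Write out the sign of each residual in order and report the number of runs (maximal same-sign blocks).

x=4: ŷ = 2.3 + 13·4 = 54.3; e = 56.3 − 54.3 = 2
x=5: ŷ = 2.3 + 13·5 = 67.3; e = 66.3 − 67.3 = -1
x=6: ŷ = 2.3 + 13·6 = 80.3; e = 78.3 − 80.3 = -2
x=7: ŷ = 2.3 + 13·7 = 93.3; e = 95.3 − 93.3 = 2
x=8: ŷ = 2.3 + 13·8 = 106.3; e = 104.8 − 106.3 = -1.5
x=9: ŷ = 2.3 + 13·9 = 119.3; e = 117.3 − 119.3 = -2
x=10: ŷ = 2.3 + 13·10 = 132.3; e = 134.8 − 132.3 = 2.5
Signs: + − − + − − +
Runs: +×1, −×2, +×1, −×2, +×1 → 5

5 runs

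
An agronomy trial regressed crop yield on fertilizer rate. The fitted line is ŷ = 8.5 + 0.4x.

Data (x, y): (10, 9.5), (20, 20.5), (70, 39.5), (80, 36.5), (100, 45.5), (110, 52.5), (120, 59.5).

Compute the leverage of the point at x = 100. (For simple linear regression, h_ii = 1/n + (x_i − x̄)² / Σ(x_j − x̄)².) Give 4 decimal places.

x̄ = (10 + 20 + 70 + 80 + 100 + 110 + 120)/7 = 72.8571
Σ(x − x̄)² = 3951.02 + 2793.88 + 8.16327 + 51.0204 + 736.735 + 1379.59 + 2222.45 = 11142.9
h = 1/7 + (27.1429)²/11142.9 = 0.142857 + 0.0661172 = 0.2090

h = 0.2090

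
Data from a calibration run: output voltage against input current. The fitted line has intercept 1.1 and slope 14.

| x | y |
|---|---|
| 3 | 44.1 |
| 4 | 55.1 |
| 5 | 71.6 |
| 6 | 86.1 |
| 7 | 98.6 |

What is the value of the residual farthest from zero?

x=3: ŷ = 1.1 + 14·3 = 43.1; r = 44.1 − 43.1 = 1
x=4: ŷ = 1.1 + 14·4 = 57.1; r = 55.1 − 57.1 = -2
x=5: ŷ = 1.1 + 14·5 = 71.1; r = 71.6 − 71.1 = 0.5
x=6: ŷ = 1.1 + 14·6 = 85.1; r = 86.1 − 85.1 = 1
x=7: ŷ = 1.1 + 14·7 = 99.1; r = 98.6 − 99.1 = -0.5
Largest |r| is 2 at x = 4, residual -2.

r = -2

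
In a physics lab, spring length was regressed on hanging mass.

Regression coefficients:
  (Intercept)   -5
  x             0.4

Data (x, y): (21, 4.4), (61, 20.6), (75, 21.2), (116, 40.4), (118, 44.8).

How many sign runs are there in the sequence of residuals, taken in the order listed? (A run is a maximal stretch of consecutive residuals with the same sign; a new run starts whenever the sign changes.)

x=21: ŷ = -5 + 0.4·21 = 3.4; r = 4.4 − 3.4 = 1
x=61: ŷ = -5 + 0.4·61 = 19.4; r = 20.6 − 19.4 = 1.2
x=75: ŷ = -5 + 0.4·75 = 25; r = 21.2 − 25 = -3.8
x=116: ŷ = -5 + 0.4·116 = 41.4; r = 40.4 − 41.4 = -1
x=118: ŷ = -5 + 0.4·118 = 42.2; r = 44.8 − 42.2 = 2.6
Signs: + + − − +
Runs: +×2, −×2, +×1 → 3

3 runs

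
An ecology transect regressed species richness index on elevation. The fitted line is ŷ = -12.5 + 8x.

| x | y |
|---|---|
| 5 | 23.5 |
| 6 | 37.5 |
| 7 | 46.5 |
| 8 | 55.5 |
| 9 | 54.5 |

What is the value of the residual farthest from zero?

x=5: ŷ = -12.5 + 8·5 = 27.5; r = 23.5 − 27.5 = -4
x=6: ŷ = -12.5 + 8·6 = 35.5; r = 37.5 − 35.5 = 2
x=7: ŷ = -12.5 + 8·7 = 43.5; r = 46.5 − 43.5 = 3
x=8: ŷ = -12.5 + 8·8 = 51.5; r = 55.5 − 51.5 = 4
x=9: ŷ = -12.5 + 8·9 = 59.5; r = 54.5 − 59.5 = -5
Largest |r| is 5 at x = 9, residual -5.

r = -5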